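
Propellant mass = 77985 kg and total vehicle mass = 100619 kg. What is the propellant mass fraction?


PMF = 77985 / 100619 = 0.775

0.775


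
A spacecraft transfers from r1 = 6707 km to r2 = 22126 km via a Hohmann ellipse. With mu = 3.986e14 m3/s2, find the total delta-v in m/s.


V1 = sqrt(mu/r1) = 7709.11 m/s
dV1 = V1*(sqrt(2*r2/(r1+r2)) - 1) = 1841.38 m/s
V2 = sqrt(mu/r2) = 4244.41 m/s
dV2 = V2*(1 - sqrt(2*r1/(r1+r2))) = 1349.39 m/s
Total dV = 3191 m/s

3191 m/s


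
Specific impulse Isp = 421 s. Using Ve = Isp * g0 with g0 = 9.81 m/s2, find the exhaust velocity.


Ve = Isp * g0 = 421 * 9.81 = 4130.0 m/s

4130.0 m/s


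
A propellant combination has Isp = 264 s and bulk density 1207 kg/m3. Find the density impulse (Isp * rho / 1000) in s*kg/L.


rho*Isp = 264 * 1207 / 1000 = 319 s*kg/L

319 s*kg/L


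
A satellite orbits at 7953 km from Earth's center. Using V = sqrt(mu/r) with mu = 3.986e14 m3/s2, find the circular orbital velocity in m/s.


V = sqrt(3.986e14 / 7953000) = 7080 m/s

7080 m/s


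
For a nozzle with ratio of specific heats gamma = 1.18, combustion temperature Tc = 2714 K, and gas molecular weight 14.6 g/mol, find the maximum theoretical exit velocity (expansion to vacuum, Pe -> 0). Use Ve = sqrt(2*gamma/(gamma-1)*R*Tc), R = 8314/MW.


R = 8314 / 14.6 = 569.45 J/(kg.K)
Ve = sqrt(2 * 1.18 / (1.18 - 1) * 569.45 * 2714) = 4501 m/s

4501 m/s


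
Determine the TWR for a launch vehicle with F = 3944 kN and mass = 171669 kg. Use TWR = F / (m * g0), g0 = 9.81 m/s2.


TWR = 3944000 / (171669 * 9.81) = 2.34

2.34


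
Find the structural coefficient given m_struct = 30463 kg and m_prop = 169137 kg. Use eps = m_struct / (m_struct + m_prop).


eps = 30463 / (30463 + 169137) = 0.1526

0.1526


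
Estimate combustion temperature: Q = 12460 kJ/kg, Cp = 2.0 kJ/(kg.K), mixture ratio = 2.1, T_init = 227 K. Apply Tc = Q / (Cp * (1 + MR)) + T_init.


Tc = 12460 / (2.0 * (1 + 2.1)) + 227 = 2237 K

2237 K


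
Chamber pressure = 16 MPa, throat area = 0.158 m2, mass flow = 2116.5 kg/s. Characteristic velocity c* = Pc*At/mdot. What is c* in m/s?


c* = 16e6 * 0.158 / 2116.5 = 1194 m/s

1194 m/s


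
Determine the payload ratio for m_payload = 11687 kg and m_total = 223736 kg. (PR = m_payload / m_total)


PR = 11687 / 223736 = 0.0522

0.0522


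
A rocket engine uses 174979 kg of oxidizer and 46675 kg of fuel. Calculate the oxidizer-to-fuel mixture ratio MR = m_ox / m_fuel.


MR = 174979 / 46675 = 3.75

3.75


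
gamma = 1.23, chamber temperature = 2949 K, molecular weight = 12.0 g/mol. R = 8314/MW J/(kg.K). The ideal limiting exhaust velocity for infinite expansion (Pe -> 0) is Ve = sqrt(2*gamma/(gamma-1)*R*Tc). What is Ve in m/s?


R = 8314 / 12.0 = 692.83 J/(kg.K)
Ve = sqrt(2 * 1.23 / (1.23 - 1) * 692.83 * 2949) = 4675 m/s

4675 m/s


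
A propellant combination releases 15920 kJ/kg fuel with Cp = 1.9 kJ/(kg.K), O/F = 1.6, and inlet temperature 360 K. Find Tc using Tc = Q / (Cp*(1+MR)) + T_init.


Tc = 15920 / (1.9 * (1 + 1.6)) + 360 = 3583 K

3583 K


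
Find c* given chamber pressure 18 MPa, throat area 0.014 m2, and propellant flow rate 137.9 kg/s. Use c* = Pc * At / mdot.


c* = 18e6 * 0.014 / 137.9 = 1827 m/s

1827 m/s


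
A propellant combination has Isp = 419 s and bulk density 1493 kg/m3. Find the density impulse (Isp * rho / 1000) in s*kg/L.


rho*Isp = 419 * 1493 / 1000 = 626 s*kg/L

626 s*kg/L


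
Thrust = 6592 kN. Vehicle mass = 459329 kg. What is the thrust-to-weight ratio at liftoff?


TWR = 6592000 / (459329 * 9.81) = 1.46

1.46


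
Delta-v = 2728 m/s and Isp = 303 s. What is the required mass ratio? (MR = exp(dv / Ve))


Ve = 303 * 9.81 = 2972.43 m/s
MR = exp(2728 / 2972.43) = 2.504

2.504


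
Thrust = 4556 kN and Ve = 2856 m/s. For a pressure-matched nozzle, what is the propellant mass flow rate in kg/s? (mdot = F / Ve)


mdot = F / Ve = 4556000 / 2856 = 1595.2 kg/s

1595.2 kg/s


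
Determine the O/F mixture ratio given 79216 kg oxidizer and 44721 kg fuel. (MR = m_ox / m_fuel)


MR = 79216 / 44721 = 1.77

1.77


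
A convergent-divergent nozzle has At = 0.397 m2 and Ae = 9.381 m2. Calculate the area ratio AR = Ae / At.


AR = 9.381 / 0.397 = 23.6

23.6


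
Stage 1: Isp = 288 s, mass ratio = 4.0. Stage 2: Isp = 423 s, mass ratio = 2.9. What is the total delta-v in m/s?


dV1 = 288 * 9.81 * ln(4.0) = 3916.7 m/s
dV2 = 423 * 9.81 * ln(2.9) = 4418.2 m/s
Total dV = 3916.7 + 4418.2 = 8334.9 m/s ~ 8335 m/s

8335 m/s


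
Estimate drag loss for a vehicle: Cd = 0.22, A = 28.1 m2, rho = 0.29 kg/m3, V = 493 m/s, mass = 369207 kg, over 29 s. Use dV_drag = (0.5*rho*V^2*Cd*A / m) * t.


D = 0.5 * 0.29 * 493^2 * 0.22 * 28.1 = 217866.69 N
a = 217866.69 / 369207 = 0.5901 m/s2
dV = 0.5901 * 29 = 17.1 m/s

17.1 m/s


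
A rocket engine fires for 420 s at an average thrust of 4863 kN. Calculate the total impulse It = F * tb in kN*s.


It = 4863 * 420 = 2042460 kN*s

2042460 kN*s


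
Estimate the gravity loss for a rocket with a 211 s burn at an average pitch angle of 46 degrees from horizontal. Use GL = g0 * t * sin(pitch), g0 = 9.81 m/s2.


GL = 9.81 * 211 * sin(46 deg) = 1489 m/s

1489 m/s


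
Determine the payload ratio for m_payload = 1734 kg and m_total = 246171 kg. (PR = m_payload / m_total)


PR = 1734 / 246171 = 0.007

0.007


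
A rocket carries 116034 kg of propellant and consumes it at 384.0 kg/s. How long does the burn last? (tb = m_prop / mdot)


tb = 116034 / 384.0 = 302.2 s

302.2 s


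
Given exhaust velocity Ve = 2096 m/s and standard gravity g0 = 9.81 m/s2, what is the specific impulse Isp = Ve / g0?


Isp = Ve / g0 = 2096 / 9.81 = 213.7 s

213.7 s


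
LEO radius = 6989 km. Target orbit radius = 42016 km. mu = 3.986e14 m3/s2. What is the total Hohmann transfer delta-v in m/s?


V1 = sqrt(mu/r1) = 7551.99 m/s
dV1 = V1*(sqrt(2*r2/(r1+r2)) - 1) = 2337.26 m/s
V2 = sqrt(mu/r2) = 3080.08 m/s
dV2 = V2*(1 - sqrt(2*r1/(r1+r2))) = 1435.08 m/s
Total dV = 3772 m/s

3772 m/s


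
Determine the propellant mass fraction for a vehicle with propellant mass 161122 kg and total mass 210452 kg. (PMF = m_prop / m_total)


PMF = 161122 / 210452 = 0.766

0.766


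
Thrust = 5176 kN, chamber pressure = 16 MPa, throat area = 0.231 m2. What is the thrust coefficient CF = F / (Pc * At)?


CF = 5176000 / (16e6 * 0.231) = 1.4

1.4


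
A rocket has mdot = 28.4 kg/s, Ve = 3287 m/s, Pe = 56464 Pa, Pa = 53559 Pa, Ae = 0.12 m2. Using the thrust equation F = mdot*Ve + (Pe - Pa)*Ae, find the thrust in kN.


F = 28.4 * 3287 + (56464 - 53559) * 0.12 = 93699.0 N = 93.7 kN

93.7 kN


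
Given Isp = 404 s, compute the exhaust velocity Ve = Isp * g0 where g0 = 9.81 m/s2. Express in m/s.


Ve = Isp * g0 = 404 * 9.81 = 3963.2 m/s

3963.2 m/s


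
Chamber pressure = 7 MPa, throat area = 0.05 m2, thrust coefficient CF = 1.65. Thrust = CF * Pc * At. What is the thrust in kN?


F = 1.65 * 7e6 * 0.05 = 577500.0 N = 577.5 kN

577.5 kN


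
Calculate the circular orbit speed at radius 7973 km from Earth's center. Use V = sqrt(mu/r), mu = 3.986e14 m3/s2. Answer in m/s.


V = sqrt(3.986e14 / 7973000) = 7071 m/s

7071 m/s


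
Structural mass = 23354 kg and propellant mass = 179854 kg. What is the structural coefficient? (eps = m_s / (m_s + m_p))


eps = 23354 / (23354 + 179854) = 0.1149

0.1149


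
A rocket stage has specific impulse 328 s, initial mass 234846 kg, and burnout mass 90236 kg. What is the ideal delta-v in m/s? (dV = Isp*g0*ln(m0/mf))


Ve = 328 * 9.81 = 3217.68 m/s
dV = 3217.68 * ln(234846/90236) = 3078 m/s

3078 m/s


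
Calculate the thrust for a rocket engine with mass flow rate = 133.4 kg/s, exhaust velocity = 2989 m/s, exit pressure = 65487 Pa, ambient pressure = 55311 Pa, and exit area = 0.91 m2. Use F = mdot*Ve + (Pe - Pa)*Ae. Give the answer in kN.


F = 133.4 * 2989 + (65487 - 55311) * 0.91 = 407993.0 N = 408.0 kN

408.0 kN


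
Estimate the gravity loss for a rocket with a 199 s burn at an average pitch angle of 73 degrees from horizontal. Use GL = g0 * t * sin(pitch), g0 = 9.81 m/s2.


GL = 9.81 * 199 * sin(73 deg) = 1867 m/s

1867 m/s


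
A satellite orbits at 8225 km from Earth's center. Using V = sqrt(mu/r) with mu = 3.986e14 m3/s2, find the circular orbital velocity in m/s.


V = sqrt(3.986e14 / 8225000) = 6961 m/s

6961 m/s


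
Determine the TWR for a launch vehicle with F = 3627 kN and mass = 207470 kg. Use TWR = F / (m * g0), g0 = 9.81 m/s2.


TWR = 3627000 / (207470 * 9.81) = 1.78

1.78


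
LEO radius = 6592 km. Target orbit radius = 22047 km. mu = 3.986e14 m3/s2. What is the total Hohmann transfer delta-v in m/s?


V1 = sqrt(mu/r1) = 7776.07 m/s
dV1 = V1*(sqrt(2*r2/(r1+r2)) - 1) = 1872.68 m/s
V2 = sqrt(mu/r2) = 4252.01 m/s
dV2 = V2*(1 - sqrt(2*r1/(r1+r2))) = 1367.05 m/s
Total dV = 3240 m/s

3240 m/s


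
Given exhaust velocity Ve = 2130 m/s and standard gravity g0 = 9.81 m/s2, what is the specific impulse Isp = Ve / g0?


Isp = Ve / g0 = 2130 / 9.81 = 217.1 s

217.1 s


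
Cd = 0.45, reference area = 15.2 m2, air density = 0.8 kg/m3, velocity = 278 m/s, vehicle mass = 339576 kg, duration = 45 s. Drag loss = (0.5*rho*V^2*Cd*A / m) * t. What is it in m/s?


D = 0.5 * 0.8 * 278^2 * 0.45 * 15.2 = 211449.02 N
a = 211449.02 / 339576 = 0.6227 m/s2
dV = 0.6227 * 45 = 28.0 m/s

28.0 m/s


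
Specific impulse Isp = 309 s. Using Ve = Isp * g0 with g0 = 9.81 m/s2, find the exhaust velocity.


Ve = Isp * g0 = 309 * 9.81 = 3031.3 m/s

3031.3 m/s


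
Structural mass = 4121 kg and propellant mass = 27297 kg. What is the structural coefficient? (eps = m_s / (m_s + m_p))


eps = 4121 / (4121 + 27297) = 0.1312

0.1312


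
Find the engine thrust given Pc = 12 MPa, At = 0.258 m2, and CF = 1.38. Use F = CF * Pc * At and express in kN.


F = 1.38 * 12e6 * 0.258 = 4.2725e+06 N = 4272.5 kN

4272.5 kN


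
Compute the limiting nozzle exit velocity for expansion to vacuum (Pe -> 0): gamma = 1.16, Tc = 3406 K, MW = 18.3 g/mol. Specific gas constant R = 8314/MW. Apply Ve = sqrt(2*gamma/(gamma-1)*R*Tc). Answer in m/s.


R = 8314 / 18.3 = 454.32 J/(kg.K)
Ve = sqrt(2 * 1.16 / (1.16 - 1) * 454.32 * 3406) = 4737 m/s

4737 m/s


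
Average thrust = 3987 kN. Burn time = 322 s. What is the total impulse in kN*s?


It = 3987 * 322 = 1283814 kN*s

1283814 kN*s


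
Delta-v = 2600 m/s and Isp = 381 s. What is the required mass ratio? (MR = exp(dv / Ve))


Ve = 381 * 9.81 = 3737.61 m/s
MR = exp(2600 / 3737.61) = 2.005

2.005


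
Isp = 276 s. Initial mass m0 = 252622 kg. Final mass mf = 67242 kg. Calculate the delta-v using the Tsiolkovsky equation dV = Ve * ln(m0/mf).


Ve = 276 * 9.81 = 2707.56 m/s
dV = 2707.56 * ln(252622/67242) = 3584 m/s

3584 m/s


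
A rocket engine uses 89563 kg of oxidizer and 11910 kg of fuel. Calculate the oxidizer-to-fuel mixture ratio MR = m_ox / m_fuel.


MR = 89563 / 11910 = 7.52

7.52


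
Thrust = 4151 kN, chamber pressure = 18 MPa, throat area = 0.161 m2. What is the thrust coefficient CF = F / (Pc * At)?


CF = 4151000 / (18e6 * 0.161) = 1.43

1.43


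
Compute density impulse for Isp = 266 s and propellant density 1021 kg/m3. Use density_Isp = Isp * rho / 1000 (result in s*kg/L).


rho*Isp = 266 * 1021 / 1000 = 272 s*kg/L

272 s*kg/L


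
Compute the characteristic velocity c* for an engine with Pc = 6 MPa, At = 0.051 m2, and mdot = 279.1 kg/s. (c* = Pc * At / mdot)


c* = 6e6 * 0.051 / 279.1 = 1096 m/s

1096 m/s


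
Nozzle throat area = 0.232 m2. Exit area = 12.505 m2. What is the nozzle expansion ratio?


AR = 12.505 / 0.232 = 53.9

53.9


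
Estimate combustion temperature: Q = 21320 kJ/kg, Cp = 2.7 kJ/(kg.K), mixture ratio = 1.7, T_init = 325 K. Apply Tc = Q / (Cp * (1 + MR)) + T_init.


Tc = 21320 / (2.7 * (1 + 1.7)) + 325 = 3250 K

3250 K


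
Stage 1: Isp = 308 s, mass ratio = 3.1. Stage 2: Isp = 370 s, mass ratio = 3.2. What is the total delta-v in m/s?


dV1 = 308 * 9.81 * ln(3.1) = 3418.5 m/s
dV2 = 370 * 9.81 * ln(3.2) = 4221.9 m/s
Total dV = 3418.5 + 4221.9 = 7640.4 m/s ~ 7640 m/s

7640 m/s


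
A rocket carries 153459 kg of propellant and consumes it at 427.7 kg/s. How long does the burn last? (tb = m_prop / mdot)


tb = 153459 / 427.7 = 358.8 s

358.8 s


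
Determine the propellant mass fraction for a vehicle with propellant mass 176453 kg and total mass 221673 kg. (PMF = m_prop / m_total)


PMF = 176453 / 221673 = 0.796

0.796


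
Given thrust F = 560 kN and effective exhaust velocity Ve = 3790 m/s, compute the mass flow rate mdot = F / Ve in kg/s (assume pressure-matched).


mdot = F / Ve = 560000 / 3790 = 147.8 kg/s

147.8 kg/s


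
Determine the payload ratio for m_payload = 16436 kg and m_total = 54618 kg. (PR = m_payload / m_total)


PR = 16436 / 54618 = 0.3009

0.3009


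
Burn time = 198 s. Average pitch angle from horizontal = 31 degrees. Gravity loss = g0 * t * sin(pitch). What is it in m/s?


GL = 9.81 * 198 * sin(31 deg) = 1000 m/s

1000 m/s


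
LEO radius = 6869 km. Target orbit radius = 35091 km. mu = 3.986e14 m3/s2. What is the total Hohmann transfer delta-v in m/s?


V1 = sqrt(mu/r1) = 7617.67 m/s
dV1 = V1*(sqrt(2*r2/(r1+r2)) - 1) = 2234.17 m/s
V2 = sqrt(mu/r2) = 3370.32 m/s
dV2 = V2*(1 - sqrt(2*r1/(r1+r2))) = 1441.84 m/s
Total dV = 3676 m/s

3676 m/s


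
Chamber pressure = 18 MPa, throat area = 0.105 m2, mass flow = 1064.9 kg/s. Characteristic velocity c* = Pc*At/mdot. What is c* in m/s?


c* = 18e6 * 0.105 / 1064.9 = 1775 m/s

1775 m/s


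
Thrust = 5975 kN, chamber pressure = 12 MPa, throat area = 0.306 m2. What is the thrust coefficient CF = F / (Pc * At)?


CF = 5975000 / (12e6 * 0.306) = 1.63

1.63


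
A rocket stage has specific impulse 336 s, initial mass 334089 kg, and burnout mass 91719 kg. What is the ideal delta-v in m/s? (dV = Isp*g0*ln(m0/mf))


Ve = 336 * 9.81 = 3296.16 m/s
dV = 3296.16 * ln(334089/91719) = 4261 m/s

4261 m/s


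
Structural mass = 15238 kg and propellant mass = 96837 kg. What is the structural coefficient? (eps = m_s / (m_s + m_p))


eps = 15238 / (15238 + 96837) = 0.136

0.136


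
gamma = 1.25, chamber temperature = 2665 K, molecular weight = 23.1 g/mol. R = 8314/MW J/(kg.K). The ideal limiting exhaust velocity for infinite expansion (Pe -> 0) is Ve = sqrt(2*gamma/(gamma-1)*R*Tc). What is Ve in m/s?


R = 8314 / 23.1 = 359.91 J/(kg.K)
Ve = sqrt(2 * 1.25 / (1.25 - 1) * 359.91 * 2665) = 3097 m/s

3097 m/s


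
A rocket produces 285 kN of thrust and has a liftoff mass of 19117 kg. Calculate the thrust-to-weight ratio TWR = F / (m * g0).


TWR = 285000 / (19117 * 9.81) = 1.52

1.52


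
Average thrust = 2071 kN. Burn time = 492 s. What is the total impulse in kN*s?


It = 2071 * 492 = 1018932 kN*s

1018932 kN*s


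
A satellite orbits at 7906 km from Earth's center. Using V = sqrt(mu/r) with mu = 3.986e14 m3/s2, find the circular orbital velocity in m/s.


V = sqrt(3.986e14 / 7906000) = 7101 m/s

7101 m/s


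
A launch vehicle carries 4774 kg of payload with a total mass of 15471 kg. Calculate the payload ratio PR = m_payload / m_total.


PR = 4774 / 15471 = 0.3086

0.3086


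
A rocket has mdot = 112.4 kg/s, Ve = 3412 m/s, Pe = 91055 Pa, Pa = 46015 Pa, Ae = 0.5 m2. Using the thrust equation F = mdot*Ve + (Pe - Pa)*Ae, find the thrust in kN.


F = 112.4 * 3412 + (91055 - 46015) * 0.5 = 406029.0 N = 406.0 kN

406.0 kN


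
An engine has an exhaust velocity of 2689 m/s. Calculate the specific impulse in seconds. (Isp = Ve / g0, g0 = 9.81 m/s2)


Isp = Ve / g0 = 2689 / 9.81 = 274.1 s

274.1 s


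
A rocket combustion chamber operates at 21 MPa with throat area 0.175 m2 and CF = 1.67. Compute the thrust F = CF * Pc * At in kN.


F = 1.67 * 21e6 * 0.175 = 6.1372e+06 N = 6137.2 kN

6137.2 kN


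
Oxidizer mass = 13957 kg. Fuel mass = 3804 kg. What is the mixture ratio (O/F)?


MR = 13957 / 3804 = 3.67

3.67


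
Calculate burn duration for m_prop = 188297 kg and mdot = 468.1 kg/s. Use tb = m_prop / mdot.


tb = 188297 / 468.1 = 402.3 s

402.3 s


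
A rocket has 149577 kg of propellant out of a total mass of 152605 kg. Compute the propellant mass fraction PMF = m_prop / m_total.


PMF = 149577 / 152605 = 0.98

0.98


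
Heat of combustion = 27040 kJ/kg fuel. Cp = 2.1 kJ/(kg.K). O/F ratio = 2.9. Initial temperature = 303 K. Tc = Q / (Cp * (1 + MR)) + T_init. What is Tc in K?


Tc = 27040 / (2.1 * (1 + 2.9)) + 303 = 3605 K

3605 K


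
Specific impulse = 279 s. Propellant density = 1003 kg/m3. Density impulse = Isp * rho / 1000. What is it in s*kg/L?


rho*Isp = 279 * 1003 / 1000 = 280 s*kg/L

280 s*kg/L


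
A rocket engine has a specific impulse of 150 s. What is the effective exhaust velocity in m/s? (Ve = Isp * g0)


Ve = Isp * g0 = 150 * 9.81 = 1471.5 m/s

1471.5 m/s


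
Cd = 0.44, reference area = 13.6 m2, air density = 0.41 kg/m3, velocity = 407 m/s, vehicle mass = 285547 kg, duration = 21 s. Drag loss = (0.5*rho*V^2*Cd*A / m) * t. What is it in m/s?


D = 0.5 * 0.41 * 407^2 * 0.44 * 13.6 = 203204.94 N
a = 203204.94 / 285547 = 0.7116 m/s2
dV = 0.7116 * 21 = 14.9 m/s

14.9 m/s


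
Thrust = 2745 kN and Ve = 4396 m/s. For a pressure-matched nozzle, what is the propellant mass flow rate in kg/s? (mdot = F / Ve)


mdot = F / Ve = 2745000 / 4396 = 624.4 kg/s

624.4 kg/s


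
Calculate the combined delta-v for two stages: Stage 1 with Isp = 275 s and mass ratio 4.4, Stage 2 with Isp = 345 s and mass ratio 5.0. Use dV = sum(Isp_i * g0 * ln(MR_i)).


dV1 = 275 * 9.81 * ln(4.4) = 3997.0 m/s
dV2 = 345 * 9.81 * ln(5.0) = 5447.1 m/s
Total dV = 3997.0 + 5447.1 = 9444.1 m/s ~ 9444 m/s

9444 m/s


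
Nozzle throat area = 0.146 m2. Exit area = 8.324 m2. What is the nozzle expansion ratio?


AR = 8.324 / 0.146 = 57.0

57.0


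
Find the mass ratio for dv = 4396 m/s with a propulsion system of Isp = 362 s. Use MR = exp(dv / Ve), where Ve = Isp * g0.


Ve = 362 * 9.81 = 3551.22 m/s
MR = exp(4396 / 3551.22) = 3.448

3.448


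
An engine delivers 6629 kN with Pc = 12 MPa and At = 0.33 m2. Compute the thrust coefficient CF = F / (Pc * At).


CF = 6629000 / (12e6 * 0.33) = 1.67

1.67


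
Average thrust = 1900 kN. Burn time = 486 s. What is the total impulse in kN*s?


It = 1900 * 486 = 923400 kN*s

923400 kN*s


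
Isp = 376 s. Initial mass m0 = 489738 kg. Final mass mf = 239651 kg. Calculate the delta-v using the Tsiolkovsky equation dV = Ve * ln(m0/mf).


Ve = 376 * 9.81 = 3688.56 m/s
dV = 3688.56 * ln(489738/239651) = 2636 m/s

2636 m/s


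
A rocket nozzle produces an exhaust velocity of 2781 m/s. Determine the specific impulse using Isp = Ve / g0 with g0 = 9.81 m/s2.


Isp = Ve / g0 = 2781 / 9.81 = 283.5 s

283.5 s


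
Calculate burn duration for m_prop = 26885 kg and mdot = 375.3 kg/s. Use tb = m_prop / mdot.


tb = 26885 / 375.3 = 71.6 s

71.6 s


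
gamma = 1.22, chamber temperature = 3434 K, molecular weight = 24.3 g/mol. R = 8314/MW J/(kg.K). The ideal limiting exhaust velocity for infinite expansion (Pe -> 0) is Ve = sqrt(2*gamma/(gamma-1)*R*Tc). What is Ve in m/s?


R = 8314 / 24.3 = 342.14 J/(kg.K)
Ve = sqrt(2 * 1.22 / (1.22 - 1) * 342.14 * 3434) = 3610 m/s

3610 m/s


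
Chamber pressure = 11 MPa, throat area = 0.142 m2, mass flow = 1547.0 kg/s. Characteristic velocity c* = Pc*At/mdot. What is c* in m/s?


c* = 11e6 * 0.142 / 1547.0 = 1010 m/s

1010 m/s


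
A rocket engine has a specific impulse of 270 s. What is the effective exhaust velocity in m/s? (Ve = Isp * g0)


Ve = Isp * g0 = 270 * 9.81 = 2648.7 m/s

2648.7 m/s


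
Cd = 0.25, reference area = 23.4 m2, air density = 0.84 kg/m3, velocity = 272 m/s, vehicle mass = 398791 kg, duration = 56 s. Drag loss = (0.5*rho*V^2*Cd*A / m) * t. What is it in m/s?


D = 0.5 * 0.84 * 272^2 * 0.25 * 23.4 = 181778.69 N
a = 181778.69 / 398791 = 0.4558 m/s2
dV = 0.4558 * 56 = 25.5 m/s

25.5 m/s


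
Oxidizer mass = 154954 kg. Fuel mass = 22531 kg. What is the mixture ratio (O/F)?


MR = 154954 / 22531 = 6.88

6.88


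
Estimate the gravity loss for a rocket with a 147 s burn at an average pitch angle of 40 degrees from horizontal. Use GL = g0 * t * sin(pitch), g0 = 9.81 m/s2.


GL = 9.81 * 147 * sin(40 deg) = 927 m/s

927 m/s


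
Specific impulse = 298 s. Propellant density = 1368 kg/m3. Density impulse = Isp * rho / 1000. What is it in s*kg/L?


rho*Isp = 298 * 1368 / 1000 = 408 s*kg/L

408 s*kg/L


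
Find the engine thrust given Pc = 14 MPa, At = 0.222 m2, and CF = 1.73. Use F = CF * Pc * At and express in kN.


F = 1.73 * 14e6 * 0.222 = 5.3768e+06 N = 5376.8 kN

5376.8 kN


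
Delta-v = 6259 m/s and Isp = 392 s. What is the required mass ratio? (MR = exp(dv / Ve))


Ve = 392 * 9.81 = 3845.52 m/s
MR = exp(6259 / 3845.52) = 5.092

5.092


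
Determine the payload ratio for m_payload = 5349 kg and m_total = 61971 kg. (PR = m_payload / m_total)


PR = 5349 / 61971 = 0.0863

0.0863


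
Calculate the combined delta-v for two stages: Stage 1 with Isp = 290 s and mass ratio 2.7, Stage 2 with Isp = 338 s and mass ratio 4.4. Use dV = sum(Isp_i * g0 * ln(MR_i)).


dV1 = 290 * 9.81 * ln(2.7) = 2825.7 m/s
dV2 = 338 * 9.81 * ln(4.4) = 4912.7 m/s
Total dV = 2825.7 + 4912.7 = 7738.4 m/s ~ 7738 m/s

7738 m/s


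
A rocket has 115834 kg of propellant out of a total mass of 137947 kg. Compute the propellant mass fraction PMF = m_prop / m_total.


PMF = 115834 / 137947 = 0.84

0.84


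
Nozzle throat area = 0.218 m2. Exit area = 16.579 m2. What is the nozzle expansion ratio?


AR = 16.579 / 0.218 = 76.1

76.1


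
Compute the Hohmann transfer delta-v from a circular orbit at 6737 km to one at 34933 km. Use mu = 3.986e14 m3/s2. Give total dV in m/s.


V1 = sqrt(mu/r1) = 7691.93 m/s
dV1 = V1*(sqrt(2*r2/(r1+r2)) - 1) = 2268.01 m/s
V2 = sqrt(mu/r2) = 3377.93 m/s
dV2 = V2*(1 - sqrt(2*r1/(r1+r2))) = 1457.11 m/s
Total dV = 3725 m/s

3725 m/s


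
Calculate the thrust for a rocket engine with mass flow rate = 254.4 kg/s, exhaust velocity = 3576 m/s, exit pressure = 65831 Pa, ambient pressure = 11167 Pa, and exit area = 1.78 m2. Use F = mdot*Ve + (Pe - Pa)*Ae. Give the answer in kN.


F = 254.4 * 3576 + (65831 - 11167) * 1.78 = 1.0070e+06 N = 1007.0 kN

1007.0 kN


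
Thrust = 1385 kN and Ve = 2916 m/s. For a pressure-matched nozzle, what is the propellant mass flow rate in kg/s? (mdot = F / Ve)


mdot = F / Ve = 1385000 / 2916 = 475.0 kg/s

475.0 kg/s


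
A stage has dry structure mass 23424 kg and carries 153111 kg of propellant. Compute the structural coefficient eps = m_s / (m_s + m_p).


eps = 23424 / (23424 + 153111) = 0.1327

0.1327


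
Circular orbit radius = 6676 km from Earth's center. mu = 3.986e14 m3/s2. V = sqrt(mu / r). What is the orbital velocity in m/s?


V = sqrt(3.986e14 / 6676000) = 7727 m/s

7727 m/s


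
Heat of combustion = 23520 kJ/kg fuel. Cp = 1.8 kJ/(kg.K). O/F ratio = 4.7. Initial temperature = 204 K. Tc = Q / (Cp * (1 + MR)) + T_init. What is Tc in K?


Tc = 23520 / (1.8 * (1 + 4.7)) + 204 = 2496 K

2496 K


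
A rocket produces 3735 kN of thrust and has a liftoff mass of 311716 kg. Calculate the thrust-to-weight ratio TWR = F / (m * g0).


TWR = 3735000 / (311716 * 9.81) = 1.22

1.22


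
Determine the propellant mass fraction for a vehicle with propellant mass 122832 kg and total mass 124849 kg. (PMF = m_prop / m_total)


PMF = 122832 / 124849 = 0.984

0.984


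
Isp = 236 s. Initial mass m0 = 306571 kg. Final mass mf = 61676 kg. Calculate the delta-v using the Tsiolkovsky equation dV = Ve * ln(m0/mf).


Ve = 236 * 9.81 = 2315.16 m/s
dV = 2315.16 * ln(306571/61676) = 3712 m/s

3712 m/s


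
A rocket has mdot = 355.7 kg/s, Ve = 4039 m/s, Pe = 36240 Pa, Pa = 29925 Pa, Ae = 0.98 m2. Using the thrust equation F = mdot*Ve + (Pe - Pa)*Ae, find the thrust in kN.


F = 355.7 * 4039 + (36240 - 29925) * 0.98 = 1.4429e+06 N = 1442.9 kN

1442.9 kN


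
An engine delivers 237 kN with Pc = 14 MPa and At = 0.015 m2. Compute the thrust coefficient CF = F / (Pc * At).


CF = 237000 / (14e6 * 0.015) = 1.13

1.13


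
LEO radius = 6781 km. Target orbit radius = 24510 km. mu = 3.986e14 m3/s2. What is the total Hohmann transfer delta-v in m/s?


V1 = sqrt(mu/r1) = 7666.93 m/s
dV1 = V1*(sqrt(2*r2/(r1+r2)) - 1) = 1929.25 m/s
V2 = sqrt(mu/r2) = 4032.71 m/s
dV2 = V2*(1 - sqrt(2*r1/(r1+r2))) = 1377.8 m/s
Total dV = 3307 m/s

3307 m/s


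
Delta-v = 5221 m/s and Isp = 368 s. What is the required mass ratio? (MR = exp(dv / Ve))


Ve = 368 * 9.81 = 3610.08 m/s
MR = exp(5221 / 3610.08) = 4.247

4.247


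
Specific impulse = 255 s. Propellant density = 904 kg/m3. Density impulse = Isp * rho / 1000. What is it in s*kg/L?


rho*Isp = 255 * 904 / 1000 = 231 s*kg/L

231 s*kg/L


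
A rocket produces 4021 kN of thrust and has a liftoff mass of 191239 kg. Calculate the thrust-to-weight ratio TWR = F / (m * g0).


TWR = 4021000 / (191239 * 9.81) = 2.14

2.14


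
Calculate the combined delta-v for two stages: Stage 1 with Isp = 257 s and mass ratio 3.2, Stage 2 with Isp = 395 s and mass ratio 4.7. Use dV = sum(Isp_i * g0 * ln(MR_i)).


dV1 = 257 * 9.81 * ln(3.2) = 2932.5 m/s
dV2 = 395 * 9.81 * ln(4.7) = 5996.7 m/s
Total dV = 2932.5 + 5996.7 = 8929.2 m/s ~ 8929 m/s

8929 m/s


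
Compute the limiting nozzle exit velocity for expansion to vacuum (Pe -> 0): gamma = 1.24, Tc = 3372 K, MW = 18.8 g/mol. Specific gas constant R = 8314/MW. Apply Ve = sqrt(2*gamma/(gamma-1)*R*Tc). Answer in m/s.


R = 8314 / 18.8 = 442.23 J/(kg.K)
Ve = sqrt(2 * 1.24 / (1.24 - 1) * 442.23 * 3372) = 3925 m/s

3925 m/s


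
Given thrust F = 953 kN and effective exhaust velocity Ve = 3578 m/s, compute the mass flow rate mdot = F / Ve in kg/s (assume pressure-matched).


mdot = F / Ve = 953000 / 3578 = 266.3 kg/s

266.3 kg/s


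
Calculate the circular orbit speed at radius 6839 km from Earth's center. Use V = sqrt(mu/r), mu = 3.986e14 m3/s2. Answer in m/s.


V = sqrt(3.986e14 / 6839000) = 7634 m/s

7634 m/s


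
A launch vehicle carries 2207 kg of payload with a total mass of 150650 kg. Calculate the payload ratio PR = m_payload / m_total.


PR = 2207 / 150650 = 0.0146

0.0146


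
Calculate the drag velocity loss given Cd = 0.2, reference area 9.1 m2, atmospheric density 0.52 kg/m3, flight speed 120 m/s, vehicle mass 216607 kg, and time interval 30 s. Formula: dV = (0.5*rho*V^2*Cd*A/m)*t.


D = 0.5 * 0.52 * 120^2 * 0.2 * 9.1 = 6814.08 N
a = 6814.08 / 216607 = 0.0315 m/s2
dV = 0.0315 * 30 = 0.9 m/s

0.9 m/s


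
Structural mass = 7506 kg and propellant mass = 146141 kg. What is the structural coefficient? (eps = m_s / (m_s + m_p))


eps = 7506 / (7506 + 146141) = 0.0489

0.0489


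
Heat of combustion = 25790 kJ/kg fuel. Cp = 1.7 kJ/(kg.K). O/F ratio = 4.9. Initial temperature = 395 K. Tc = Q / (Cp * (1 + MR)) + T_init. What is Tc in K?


Tc = 25790 / (1.7 * (1 + 4.9)) + 395 = 2966 K

2966 K


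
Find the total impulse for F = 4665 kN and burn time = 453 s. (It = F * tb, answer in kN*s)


It = 4665 * 453 = 2113245 kN*s

2113245 kN*s


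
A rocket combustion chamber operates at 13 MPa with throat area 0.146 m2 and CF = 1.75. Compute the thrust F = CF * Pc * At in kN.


F = 1.75 * 13e6 * 0.146 = 3.3215e+06 N = 3321.5 kN

3321.5 kN


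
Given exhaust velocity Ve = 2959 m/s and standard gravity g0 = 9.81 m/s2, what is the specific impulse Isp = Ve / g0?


Isp = Ve / g0 = 2959 / 9.81 = 301.6 s

301.6 s


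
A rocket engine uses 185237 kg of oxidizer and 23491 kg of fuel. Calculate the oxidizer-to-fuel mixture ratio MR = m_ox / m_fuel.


MR = 185237 / 23491 = 7.89

7.89


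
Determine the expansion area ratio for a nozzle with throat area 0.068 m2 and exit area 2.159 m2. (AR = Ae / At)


AR = 2.159 / 0.068 = 31.7

31.7


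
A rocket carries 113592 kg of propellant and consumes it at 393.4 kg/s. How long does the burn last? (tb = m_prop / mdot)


tb = 113592 / 393.4 = 288.7 s

288.7 s


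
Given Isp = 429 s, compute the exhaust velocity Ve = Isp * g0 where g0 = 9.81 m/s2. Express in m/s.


Ve = Isp * g0 = 429 * 9.81 = 4208.5 m/s

4208.5 m/s


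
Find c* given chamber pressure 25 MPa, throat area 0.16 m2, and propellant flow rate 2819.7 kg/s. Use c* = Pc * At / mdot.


c* = 25e6 * 0.16 / 2819.7 = 1419 m/s

1419 m/s


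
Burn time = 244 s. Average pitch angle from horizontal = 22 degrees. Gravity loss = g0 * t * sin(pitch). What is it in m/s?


GL = 9.81 * 244 * sin(22 deg) = 897 m/s

897 m/s


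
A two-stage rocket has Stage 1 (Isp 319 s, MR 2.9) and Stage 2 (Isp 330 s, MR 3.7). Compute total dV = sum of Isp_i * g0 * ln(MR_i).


dV1 = 319 * 9.81 * ln(2.9) = 3331.9 m/s
dV2 = 330 * 9.81 * ln(3.7) = 4235.5 m/s
Total dV = 3331.9 + 4235.5 = 7567.4 m/s ~ 7567 m/s

7567 m/s


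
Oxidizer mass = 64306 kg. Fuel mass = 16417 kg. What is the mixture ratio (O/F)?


MR = 64306 / 16417 = 3.92

3.92


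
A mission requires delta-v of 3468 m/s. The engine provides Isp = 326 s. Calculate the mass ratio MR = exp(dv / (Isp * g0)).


Ve = 326 * 9.81 = 3198.06 m/s
MR = exp(3468 / 3198.06) = 2.958

2.958


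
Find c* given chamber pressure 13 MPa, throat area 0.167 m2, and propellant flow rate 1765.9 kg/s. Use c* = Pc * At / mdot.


c* = 13e6 * 0.167 / 1765.9 = 1229 m/s

1229 m/s


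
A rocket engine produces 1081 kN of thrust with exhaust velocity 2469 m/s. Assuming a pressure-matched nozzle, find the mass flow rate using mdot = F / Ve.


mdot = F / Ve = 1081000 / 2469 = 437.8 kg/s

437.8 kg/s


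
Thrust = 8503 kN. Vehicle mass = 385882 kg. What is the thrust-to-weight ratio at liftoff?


TWR = 8503000 / (385882 * 9.81) = 2.25

2.25


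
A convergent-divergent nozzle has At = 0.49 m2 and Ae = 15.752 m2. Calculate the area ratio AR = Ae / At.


AR = 15.752 / 0.49 = 32.1

32.1


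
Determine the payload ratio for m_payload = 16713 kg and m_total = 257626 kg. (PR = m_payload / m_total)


PR = 16713 / 257626 = 0.0649

0.0649


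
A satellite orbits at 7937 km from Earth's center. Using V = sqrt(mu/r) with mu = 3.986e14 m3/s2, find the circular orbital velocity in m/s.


V = sqrt(3.986e14 / 7937000) = 7087 m/s

7087 m/s


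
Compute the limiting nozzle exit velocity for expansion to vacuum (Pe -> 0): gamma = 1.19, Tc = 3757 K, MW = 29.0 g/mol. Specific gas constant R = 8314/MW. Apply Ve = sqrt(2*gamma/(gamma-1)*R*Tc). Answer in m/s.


R = 8314 / 29.0 = 286.69 J/(kg.K)
Ve = sqrt(2 * 1.19 / (1.19 - 1) * 286.69 * 3757) = 3673 m/s

3673 m/s


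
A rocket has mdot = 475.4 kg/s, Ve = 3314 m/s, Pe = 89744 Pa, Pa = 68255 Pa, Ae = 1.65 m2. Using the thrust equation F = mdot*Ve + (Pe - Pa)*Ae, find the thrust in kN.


F = 475.4 * 3314 + (89744 - 68255) * 1.65 = 1.6109e+06 N = 1610.9 kN

1610.9 kN


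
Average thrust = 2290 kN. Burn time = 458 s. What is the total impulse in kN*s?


It = 2290 * 458 = 1048820 kN*s

1048820 kN*s


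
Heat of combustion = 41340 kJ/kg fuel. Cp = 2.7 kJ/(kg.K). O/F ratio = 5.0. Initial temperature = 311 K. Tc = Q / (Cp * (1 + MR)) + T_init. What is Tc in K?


Tc = 41340 / (2.7 * (1 + 5.0)) + 311 = 2863 K

2863 K


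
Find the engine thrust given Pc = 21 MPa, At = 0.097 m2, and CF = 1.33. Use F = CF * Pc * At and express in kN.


F = 1.33 * 21e6 * 0.097 = 2.7092e+06 N = 2709.2 kN

2709.2 kN


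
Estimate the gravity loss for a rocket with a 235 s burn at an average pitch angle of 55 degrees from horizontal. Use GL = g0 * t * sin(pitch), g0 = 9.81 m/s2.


GL = 9.81 * 235 * sin(55 deg) = 1888 m/s

1888 m/s


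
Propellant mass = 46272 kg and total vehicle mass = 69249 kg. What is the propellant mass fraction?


PMF = 46272 / 69249 = 0.668

0.668


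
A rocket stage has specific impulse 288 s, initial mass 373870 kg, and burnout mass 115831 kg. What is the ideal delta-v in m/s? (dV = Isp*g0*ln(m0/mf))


Ve = 288 * 9.81 = 2825.28 m/s
dV = 2825.28 * ln(373870/115831) = 3311 m/s

3311 m/s


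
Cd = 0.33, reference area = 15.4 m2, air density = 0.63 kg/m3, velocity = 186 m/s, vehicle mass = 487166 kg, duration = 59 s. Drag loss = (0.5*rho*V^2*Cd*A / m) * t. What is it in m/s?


D = 0.5 * 0.63 * 186^2 * 0.33 * 15.4 = 55382.31 N
a = 55382.31 / 487166 = 0.1137 m/s2
dV = 0.1137 * 59 = 6.7 m/s

6.7 m/s


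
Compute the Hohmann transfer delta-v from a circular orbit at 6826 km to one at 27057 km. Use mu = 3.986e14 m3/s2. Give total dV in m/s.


V1 = sqrt(mu/r1) = 7641.62 m/s
dV1 = V1*(sqrt(2*r2/(r1+r2)) - 1) = 2015.54 m/s
V2 = sqrt(mu/r2) = 3838.21 m/s
dV2 = V2*(1 - sqrt(2*r1/(r1+r2))) = 1401.88 m/s
Total dV = 3417 m/s

3417 m/s


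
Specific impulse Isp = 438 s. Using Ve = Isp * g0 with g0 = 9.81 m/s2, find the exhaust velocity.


Ve = Isp * g0 = 438 * 9.81 = 4296.8 m/s

4296.8 m/s


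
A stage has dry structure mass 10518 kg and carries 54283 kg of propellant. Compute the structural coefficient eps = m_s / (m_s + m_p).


eps = 10518 / (10518 + 54283) = 0.1623

0.1623


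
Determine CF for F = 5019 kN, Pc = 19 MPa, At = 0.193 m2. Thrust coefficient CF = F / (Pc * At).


CF = 5019000 / (19e6 * 0.193) = 1.37

1.37


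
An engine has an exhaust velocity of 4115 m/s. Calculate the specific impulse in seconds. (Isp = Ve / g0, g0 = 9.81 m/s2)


Isp = Ve / g0 = 4115 / 9.81 = 419.5 s

419.5 s


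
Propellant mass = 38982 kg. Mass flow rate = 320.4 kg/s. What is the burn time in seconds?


tb = 38982 / 320.4 = 121.7 s

121.7 s


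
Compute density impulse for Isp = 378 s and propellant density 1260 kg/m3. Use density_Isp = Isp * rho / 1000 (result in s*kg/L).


rho*Isp = 378 * 1260 / 1000 = 476 s*kg/L

476 s*kg/L


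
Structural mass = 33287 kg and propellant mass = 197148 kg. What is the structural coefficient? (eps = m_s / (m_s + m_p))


eps = 33287 / (33287 + 197148) = 0.1445

0.1445


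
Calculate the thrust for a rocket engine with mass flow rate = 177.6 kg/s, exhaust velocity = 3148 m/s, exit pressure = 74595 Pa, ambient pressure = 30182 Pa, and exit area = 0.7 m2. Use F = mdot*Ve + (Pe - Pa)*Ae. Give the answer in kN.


F = 177.6 * 3148 + (74595 - 30182) * 0.7 = 590174.0 N = 590.2 kN

590.2 kN


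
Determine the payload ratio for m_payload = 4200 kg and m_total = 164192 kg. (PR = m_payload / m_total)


PR = 4200 / 164192 = 0.0256

0.0256


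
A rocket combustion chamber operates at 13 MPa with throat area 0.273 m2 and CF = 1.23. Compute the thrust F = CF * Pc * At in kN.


F = 1.23 * 13e6 * 0.273 = 4.3653e+06 N = 4365.3 kN

4365.3 kN


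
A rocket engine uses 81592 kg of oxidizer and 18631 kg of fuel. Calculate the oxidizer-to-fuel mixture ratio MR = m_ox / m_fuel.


MR = 81592 / 18631 = 4.38

4.38


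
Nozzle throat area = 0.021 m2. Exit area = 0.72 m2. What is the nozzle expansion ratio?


AR = 0.72 / 0.021 = 34.3

34.3


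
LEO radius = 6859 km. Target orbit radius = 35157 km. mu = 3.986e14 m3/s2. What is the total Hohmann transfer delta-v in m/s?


V1 = sqrt(mu/r1) = 7623.22 m/s
dV1 = V1*(sqrt(2*r2/(r1+r2)) - 1) = 2238.48 m/s
V2 = sqrt(mu/r2) = 3367.15 m/s
dV2 = V2*(1 - sqrt(2*r1/(r1+r2))) = 1443.17 m/s
Total dV = 3682 m/s

3682 m/s


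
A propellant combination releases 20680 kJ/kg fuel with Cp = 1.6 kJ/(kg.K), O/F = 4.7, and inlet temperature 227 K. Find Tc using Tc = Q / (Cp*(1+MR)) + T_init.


Tc = 20680 / (1.6 * (1 + 4.7)) + 227 = 2495 K

2495 K


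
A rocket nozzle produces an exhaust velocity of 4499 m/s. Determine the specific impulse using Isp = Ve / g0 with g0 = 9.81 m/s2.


Isp = Ve / g0 = 4499 / 9.81 = 458.6 s

458.6 s


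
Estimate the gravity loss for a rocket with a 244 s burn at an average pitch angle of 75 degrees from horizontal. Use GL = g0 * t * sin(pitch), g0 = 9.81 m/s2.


GL = 9.81 * 244 * sin(75 deg) = 2312 m/s

2312 m/s


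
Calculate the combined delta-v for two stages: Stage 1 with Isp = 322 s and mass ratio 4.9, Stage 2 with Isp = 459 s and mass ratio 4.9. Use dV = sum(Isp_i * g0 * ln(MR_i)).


dV1 = 322 * 9.81 * ln(4.9) = 5020.1 m/s
dV2 = 459 * 9.81 * ln(4.9) = 7156.0 m/s
Total dV = 5020.1 + 7156.0 = 12176.1 m/s ~ 12176 m/s

12176 m/s


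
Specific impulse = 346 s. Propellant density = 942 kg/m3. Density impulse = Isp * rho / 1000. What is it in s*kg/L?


rho*Isp = 346 * 942 / 1000 = 326 s*kg/L

326 s*kg/L


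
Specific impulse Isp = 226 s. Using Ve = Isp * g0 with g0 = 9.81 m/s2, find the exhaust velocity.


Ve = Isp * g0 = 226 * 9.81 = 2217.1 m/s

2217.1 m/s


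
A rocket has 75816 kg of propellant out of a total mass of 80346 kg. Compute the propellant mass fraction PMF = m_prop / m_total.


PMF = 75816 / 80346 = 0.944

0.944


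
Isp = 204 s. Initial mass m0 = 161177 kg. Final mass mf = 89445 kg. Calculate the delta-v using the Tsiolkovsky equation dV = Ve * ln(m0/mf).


Ve = 204 * 9.81 = 2001.24 m/s
dV = 2001.24 * ln(161177/89445) = 1178 m/s

1178 m/s


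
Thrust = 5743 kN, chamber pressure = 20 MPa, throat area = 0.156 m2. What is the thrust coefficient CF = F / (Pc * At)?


CF = 5743000 / (20e6 * 0.156) = 1.84

1.84


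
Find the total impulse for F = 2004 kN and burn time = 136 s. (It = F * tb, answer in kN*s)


It = 2004 * 136 = 272544 kN*s

272544 kN*s


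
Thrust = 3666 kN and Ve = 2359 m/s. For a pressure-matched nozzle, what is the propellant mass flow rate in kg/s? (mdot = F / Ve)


mdot = F / Ve = 3666000 / 2359 = 1554.0 kg/s

1554.0 kg/s


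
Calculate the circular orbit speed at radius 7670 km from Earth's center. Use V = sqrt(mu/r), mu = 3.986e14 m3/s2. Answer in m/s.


V = sqrt(3.986e14 / 7670000) = 7209 m/s

7209 m/s


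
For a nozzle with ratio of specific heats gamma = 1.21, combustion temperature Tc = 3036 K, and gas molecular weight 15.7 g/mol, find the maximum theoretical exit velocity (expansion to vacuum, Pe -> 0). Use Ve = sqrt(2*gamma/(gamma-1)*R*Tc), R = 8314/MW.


R = 8314 / 15.7 = 529.55 J/(kg.K)
Ve = sqrt(2 * 1.21 / (1.21 - 1) * 529.55 * 3036) = 4304 m/s

4304 m/s


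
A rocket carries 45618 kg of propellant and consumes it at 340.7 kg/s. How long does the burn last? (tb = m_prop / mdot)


tb = 45618 / 340.7 = 133.9 s

133.9 s


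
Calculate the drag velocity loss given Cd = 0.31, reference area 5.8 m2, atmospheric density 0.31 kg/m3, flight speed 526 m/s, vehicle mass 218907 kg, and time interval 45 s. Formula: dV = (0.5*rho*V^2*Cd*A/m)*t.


D = 0.5 * 0.31 * 526^2 * 0.31 * 5.8 = 77106.83 N
a = 77106.83 / 218907 = 0.3522 m/s2
dV = 0.3522 * 45 = 15.9 m/s

15.9 m/s


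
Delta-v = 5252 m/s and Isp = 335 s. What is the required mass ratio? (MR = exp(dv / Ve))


Ve = 335 * 9.81 = 3286.35 m/s
MR = exp(5252 / 3286.35) = 4.944

4.944


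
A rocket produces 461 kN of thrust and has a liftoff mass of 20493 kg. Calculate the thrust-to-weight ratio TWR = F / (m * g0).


TWR = 461000 / (20493 * 9.81) = 2.29

2.29


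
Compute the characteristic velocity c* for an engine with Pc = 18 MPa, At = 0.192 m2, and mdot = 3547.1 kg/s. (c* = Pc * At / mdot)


c* = 18e6 * 0.192 / 3547.1 = 974 m/s

974 m/s


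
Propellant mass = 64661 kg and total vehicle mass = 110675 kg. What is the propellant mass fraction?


PMF = 64661 / 110675 = 0.584

0.584


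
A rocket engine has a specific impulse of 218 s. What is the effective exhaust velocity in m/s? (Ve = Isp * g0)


Ve = Isp * g0 = 218 * 9.81 = 2138.6 m/s

2138.6 m/s


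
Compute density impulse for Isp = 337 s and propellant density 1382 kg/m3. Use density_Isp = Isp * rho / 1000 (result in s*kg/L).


rho*Isp = 337 * 1382 / 1000 = 466 s*kg/L

466 s*kg/L
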